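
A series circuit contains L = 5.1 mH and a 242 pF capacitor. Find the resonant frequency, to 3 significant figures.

ω₀ = 1/√(LC) = 1/√(0.0051 × 2.42e-10) = 900100 rad/s
f₀ = ω₀/(2π) = 143 kHz

143 kHz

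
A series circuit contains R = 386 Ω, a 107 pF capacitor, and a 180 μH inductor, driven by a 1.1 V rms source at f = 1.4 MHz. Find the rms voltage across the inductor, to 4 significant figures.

2.686 V

ω = 2πf = 8.796e+06 rad/s
X_L = ωL = 1583 Ω
X_C = 1/(ωC) = 1062 Ω
Net reactance X = X_L − X_C = 520.9 Ω
Z = 386.0 + j520.9 Ω
|Z| = √(386.0² + 520.9²) = 648.3 Ω
I = V/|Z| = 1.697 mA
V_L = I·|Z_L| = 0.001697 × 1583 = 2.686 V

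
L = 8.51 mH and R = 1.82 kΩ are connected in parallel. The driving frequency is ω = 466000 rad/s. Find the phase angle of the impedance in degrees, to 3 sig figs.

X_L = ωL = 3970 Ω
Parallel: admittances add. Y = 1/R + 1/(jωL)
Y = (0.000549 − j0.000252) S
|Y| = 0.000605 S → |Z| = 1/|Y| = 1650 Ω, ∠Z = −∠Y = 24.7°

24.7°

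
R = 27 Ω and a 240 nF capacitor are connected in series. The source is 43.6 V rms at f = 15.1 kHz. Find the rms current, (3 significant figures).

846 mA

ω = 2πf = 94880 rad/s
X_C = 1/(ωC) = 43.9 Ω
Z = 27.0 − j43.9 Ω
|Z| = √(27.0² + 43.9²) = 51.6 Ω
I = V/|Z| = 43.6/51.6 = 846 mA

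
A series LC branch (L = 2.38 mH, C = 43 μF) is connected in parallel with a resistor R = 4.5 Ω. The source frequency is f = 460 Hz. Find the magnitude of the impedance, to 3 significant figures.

1.13 Ω

ω = 2πf = 2890 rad/s
X_L = ωL = 6.88 Ω
X_C = 1/(ωC) = 8.05 Ω
Branch 1: Z₁ = R = 4.50 Ω
Branch 2 (series LC): Z₂ = j(X_L − X_C) = −j1.17 Ω
Parallel: Z = Z₁Z₂/(Z₁+Z₂), |Z| = 1.13 Ω, ∠Z = -75.5°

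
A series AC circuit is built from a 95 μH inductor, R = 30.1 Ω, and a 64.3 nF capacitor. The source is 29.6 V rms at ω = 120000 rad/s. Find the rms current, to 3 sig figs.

X_L = ωL = 11.4 Ω
X_C = 1/(ωC) = 130 Ω
Net reactance X = X_L − X_C = -118 Ω
Z = 30.1 − j118 Ω
|Z| = √(30.1² + 118²) = 122 Ω
I = V/|Z| = 29.6/122 = 243 mA

243 mA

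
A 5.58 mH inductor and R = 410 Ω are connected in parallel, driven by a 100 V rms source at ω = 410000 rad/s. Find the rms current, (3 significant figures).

X_L = ωL = 2290 Ω
Parallel: admittances add. Y = 1/R + 1/(jωL)
Y = (0.00244 − j0.000437) S
|Y| = 0.00248 S → |Z| = 1/|Y| = 404 Ω, ∠Z = −∠Y = 10.2°
I = V/|Z| = 100/404 = 248 mA

248 mA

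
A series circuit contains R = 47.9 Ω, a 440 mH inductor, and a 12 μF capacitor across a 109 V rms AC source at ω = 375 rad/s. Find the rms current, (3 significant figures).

1.46 A

X_L = ωL = 165 Ω
X_C = 1/(ωC) = 222 Ω
Net reactance X = X_L − X_C = -57.2 Ω
Z = 47.9 − j57.2 Ω
|Z| = √(47.9² + 57.2²) = 74.6 Ω
I = V/|Z| = 109/74.6 = 1.46 A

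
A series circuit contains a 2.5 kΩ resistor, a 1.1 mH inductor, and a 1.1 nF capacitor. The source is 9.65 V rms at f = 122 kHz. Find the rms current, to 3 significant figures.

3.82 mA

ω = 2πf = 766500 rad/s
X_L = ωL = 843 Ω
X_C = 1/(ωC) = 1190 Ω
Net reactance X = X_L − X_C = -343 Ω
Z = 2500 − j343 Ω
|Z| = √(2500² + 343²) = 2520 Ω
I = V/|Z| = 9.65/2520 = 3.82 mA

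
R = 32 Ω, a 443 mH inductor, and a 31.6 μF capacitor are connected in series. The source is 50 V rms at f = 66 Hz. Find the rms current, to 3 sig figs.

ω = 2πf = 414.7 rad/s
X_L = ωL = 184 Ω
X_C = 1/(ωC) = 76.3 Ω
Net reactance X = X_L − X_C = 107 Ω
Z = 32.0 + j107 Ω
|Z| = √(32.0² + 107²) = 112 Ω
I = V/|Z| = 50/112 = 446 mA

446 mA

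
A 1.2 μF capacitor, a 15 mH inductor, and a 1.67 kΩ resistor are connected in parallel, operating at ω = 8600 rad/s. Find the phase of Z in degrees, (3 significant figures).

-76.9°

X_L = ωL = 129 Ω
X_C = 1/(ωC) = 96.9 Ω
Parallel: admittances add. Y = 1/R + 1/(jωL) + jωC
Y = (0.000599 + j0.00257) S
|Y| = 0.00264 S → |Z| = 1/|Y| = 379 Ω, ∠Z = −∠Y = -76.9°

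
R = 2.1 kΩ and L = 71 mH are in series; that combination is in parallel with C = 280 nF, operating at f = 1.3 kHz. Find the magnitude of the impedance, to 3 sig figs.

ω = 2πf = 8168 rad/s
X_L = ωL = 580 Ω
X_C = 1/(ωC) = 437 Ω
Branch 1 (R+jX_L): Z₁ = 2100 + j580 Ω, |Z₁| = 2180 Ω
Branch 2 (−jX_C): Z₂ = −j437 Ω
Parallel: Z = Z₁Z₂/(Z₁+Z₂), |Z| = 453 Ω, ∠Z = -78.4°

453 Ω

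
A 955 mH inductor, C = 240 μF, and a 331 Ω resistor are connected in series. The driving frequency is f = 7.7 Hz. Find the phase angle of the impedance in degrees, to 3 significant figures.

ω = 2πf = 48.38 rad/s
X_L = ωL = 46.2 Ω
X_C = 1/(ωC) = 86.1 Ω
Net reactance X = X_L − X_C = -39.9 Ω
Z = 331 − j39.9 Ω
|Z| = √(331² + 39.9²) = 333 Ω
∠Z = arctan(-39.9/331) = -6.88°

-6.88°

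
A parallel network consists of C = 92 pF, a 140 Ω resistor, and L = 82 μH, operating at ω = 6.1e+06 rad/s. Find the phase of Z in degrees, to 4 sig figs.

X_L = ωL = 500.2 Ω
X_C = 1/(ωC) = 1782 Ω
Parallel: admittances add. Y = 1/R + 1/(jωL) + jωC
Y = (0.007143 − j0.001438) S
|Y| = 0.007286 S → |Z| = 1/|Y| = 137.2 Ω, ∠Z = −∠Y = 11.38°

11.38°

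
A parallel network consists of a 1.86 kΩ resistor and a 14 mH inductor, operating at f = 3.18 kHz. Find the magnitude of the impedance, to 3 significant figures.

ω = 2πf = 19980 rad/s
X_L = ωL = 280 Ω
Parallel: admittances add. Y = 1/R + 1/(jωL)
Y = (0.000538 − j0.00357) S
|Y| = 0.00362 S → |Z| = 1/|Y| = 277 Ω, ∠Z = −∠Y = 81.4°

277 Ω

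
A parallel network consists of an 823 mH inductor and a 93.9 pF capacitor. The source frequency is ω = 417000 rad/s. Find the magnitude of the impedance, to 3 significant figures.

X_L = ωL = 343000 Ω
X_C = 1/(ωC) = 25500 Ω
Parallel: admittances add. Y = 1/(jωL) + jωC
Y = (0 + j3.62e-05) S
|Y| = 3.62e-05 S → |Z| = 1/|Y| = 27600 Ω, ∠Z = −∠Y = -90.0°

27600 Ω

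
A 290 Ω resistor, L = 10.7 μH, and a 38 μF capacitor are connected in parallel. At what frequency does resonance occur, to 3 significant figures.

ω₀ = 1/√(LC) = 1/√(1.07e-05 × 3.8e-05) = 49590 rad/s
f₀ = ω₀/(2π) = 7.89 kHz

7.89 kHz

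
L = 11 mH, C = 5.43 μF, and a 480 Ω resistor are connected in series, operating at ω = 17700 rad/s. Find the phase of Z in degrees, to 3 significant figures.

21.0°

X_L = ωL = 195 Ω
X_C = 1/(ωC) = 10.4 Ω
Net reactance X = X_L − X_C = 184 Ω
Z = 480 + j184 Ω
|Z| = √(480² + 184²) = 514 Ω
∠Z = arctan(184/480) = 21.0°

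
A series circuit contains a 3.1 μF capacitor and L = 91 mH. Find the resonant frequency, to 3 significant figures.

ω₀ = 1/√(LC) = 1/√(0.091 × 3.1e-06) = 1883 rad/s
f₀ = ω₀/(2π) = 300 Hz

300 Hz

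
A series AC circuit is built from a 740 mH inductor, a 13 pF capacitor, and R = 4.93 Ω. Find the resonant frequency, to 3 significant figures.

51.3 kHz

ω₀ = 1/√(LC) = 1/√(0.74 × 1.3e-11) = 322400 rad/s
f₀ = ω₀/(2π) = 51.3 kHz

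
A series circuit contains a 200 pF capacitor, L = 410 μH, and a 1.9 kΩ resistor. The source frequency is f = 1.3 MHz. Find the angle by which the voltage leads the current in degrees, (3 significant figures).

ω = 2πf = 8.168e+06 rad/s
X_L = ωL = 3350 Ω
X_C = 1/(ωC) = 612 Ω
Net reactance X = X_L − X_C = 2740 Ω
Z = 1900 + j2740 Ω
|Z| = √(1900² + 2740²) = 3330 Ω
∠Z = arctan(2740/1900) = 55.2°

55.2°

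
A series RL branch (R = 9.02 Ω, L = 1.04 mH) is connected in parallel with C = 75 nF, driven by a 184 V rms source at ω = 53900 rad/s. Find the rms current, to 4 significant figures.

X_L = ωL = 56.06 Ω
X_C = 1/(ωC) = 247.4 Ω
Branch 1 (R+jX_L): Z₁ = 9.020 + j56.06 Ω, |Z₁| = 56.78 Ω
Branch 2 (−jX_C): Z₂ = −j247.4 Ω
Parallel: Z = Z₁Z₂/(Z₁+Z₂), |Z| = 73.33 Ω, ∠Z = 78.16°
I = V/|Z| = 184/73.33 = 2.509 A

2.509 A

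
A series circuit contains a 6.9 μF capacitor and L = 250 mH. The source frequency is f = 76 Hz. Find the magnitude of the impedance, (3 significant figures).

ω = 2πf = 477.5 rad/s
X_L = ωL = 119 Ω
X_C = 1/(ωC) = 303 Ω
Net reactance X = X_L − X_C = -184 Ω
Z = − j184 Ω
|Z| = √(0² + 184²) = 184 Ω

184 Ω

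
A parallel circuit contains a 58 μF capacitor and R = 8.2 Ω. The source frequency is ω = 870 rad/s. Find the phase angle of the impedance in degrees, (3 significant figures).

-22.5°

X_C = 1/(ωC) = 19.8 Ω
Parallel: admittances add. Y = 1/R + jωC
Y = (0.122 + j0.0505) S
|Y| = 0.132 S → |Z| = 1/|Y| = 7.58 Ω, ∠Z = −∠Y = -22.5°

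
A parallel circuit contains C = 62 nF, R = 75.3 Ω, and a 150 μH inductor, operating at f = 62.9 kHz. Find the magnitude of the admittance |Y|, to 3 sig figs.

ω = 2πf = 395200 rad/s
X_L = ωL = 59.3 Ω
X_C = 1/(ωC) = 40.8 Ω
Parallel: admittances add. Y = 1/R + 1/(jωL) + jωC
Y = (0.0133 + j0.00763) S
|Y| = 0.0153 S → |Z| = 1/|Y| = 65.3 Ω, ∠Z = −∠Y = -29.9°

15.3 mS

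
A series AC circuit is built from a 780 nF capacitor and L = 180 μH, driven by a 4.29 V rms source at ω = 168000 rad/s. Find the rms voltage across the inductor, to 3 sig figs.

X_L = ωL = 30.2 Ω
X_C = 1/(ωC) = 7.63 Ω
Net reactance X = X_L − X_C = 22.6 Ω
Z = j22.6 Ω
|Z| = √(0² + 22.6²) = 22.6 Ω
I = V/|Z| = 190 mA
V_L = I·|Z_L| = 0.190 × 30.2 = 5.74 V

5.74 V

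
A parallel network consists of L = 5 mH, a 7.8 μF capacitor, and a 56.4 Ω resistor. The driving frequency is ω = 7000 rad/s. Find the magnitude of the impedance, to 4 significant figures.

X_L = ωL = 35.00 Ω
X_C = 1/(ωC) = 18.32 Ω
Parallel: admittances add. Y = 1/R + 1/(jωL) + jωC
Y = (0.01773 + j0.02603) S
|Y| = 0.03149 S → |Z| = 1/|Y| = 31.75 Ω, ∠Z = −∠Y = -55.74°

31.75 Ω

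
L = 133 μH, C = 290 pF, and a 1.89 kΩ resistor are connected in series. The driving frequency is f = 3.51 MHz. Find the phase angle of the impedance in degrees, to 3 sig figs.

55.8°

ω = 2πf = 2.205e+07 rad/s
X_L = ωL = 2930 Ω
X_C = 1/(ωC) = 156 Ω
Net reactance X = X_L − X_C = 2780 Ω
Z = 1890 + j2780 Ω
|Z| = √(1890² + 2780²) = 3360 Ω
∠Z = arctan(2780/1890) = 55.8°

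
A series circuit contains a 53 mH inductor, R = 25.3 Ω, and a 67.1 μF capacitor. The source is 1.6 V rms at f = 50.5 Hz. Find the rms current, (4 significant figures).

ω = 2πf = 317.3 rad/s
X_L = ωL = 16.82 Ω
X_C = 1/(ωC) = 46.97 Ω
Net reactance X = X_L − X_C = -30.15 Ω
Z = 25.30 − j30.15 Ω
|Z| = √(25.30² + 30.15²) = 39.36 Ω
I = V/|Z| = 1.6/39.36 = 40.65 mA

40.65 mA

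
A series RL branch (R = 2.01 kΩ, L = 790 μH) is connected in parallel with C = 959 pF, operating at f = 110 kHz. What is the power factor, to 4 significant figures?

0.6533

ω = 2πf = 691200 rad/s
X_L = ωL = 546.0 Ω
X_C = 1/(ωC) = 1509 Ω
Branch 1 (R+jX_L): Z₁ = 2010 + j546.0 Ω, |Z₁| = 2083 Ω
Branch 2 (−jX_C): Z₂ = −j1509 Ω
Parallel: Z = Z₁Z₂/(Z₁+Z₂), |Z| = 1410 Ω, ∠Z = -49.21°
cos φ = cos(-49.21°) = 0.6533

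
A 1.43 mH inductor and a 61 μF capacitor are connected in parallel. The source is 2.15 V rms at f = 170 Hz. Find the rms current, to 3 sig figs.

1.27 A

ω = 2πf = 1068 rad/s
X_L = ωL = 1.53 Ω
X_C = 1/(ωC) = 15.3 Ω
Parallel: admittances add. Y = 1/(jωL) + jωC
Y = (0 − j0.590) S
|Y| = 0.590 S → |Z| = 1/|Y| = 1.70 Ω, ∠Z = −∠Y = 90.0°
I = V/|Z| = 2.15/1.70 = 1.27 A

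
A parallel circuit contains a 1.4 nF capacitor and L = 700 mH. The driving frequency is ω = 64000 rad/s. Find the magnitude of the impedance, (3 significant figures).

X_L = ωL = 44800 Ω
X_C = 1/(ωC) = 11200 Ω
Parallel: admittances add. Y = 1/(jωL) + jωC
Y = (0 + j6.73e-05) S
|Y| = 6.73e-05 S → |Z| = 1/|Y| = 14900 Ω, ∠Z = −∠Y = -90.0°

14900 Ω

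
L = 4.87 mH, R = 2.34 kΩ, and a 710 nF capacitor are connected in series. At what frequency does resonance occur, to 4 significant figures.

2.707 kHz

ω₀ = 1/√(LC) = 1/√(0.00487 × 7.1e-07) = 17010 rad/s
f₀ = ω₀/(2π) = 2.707 kHz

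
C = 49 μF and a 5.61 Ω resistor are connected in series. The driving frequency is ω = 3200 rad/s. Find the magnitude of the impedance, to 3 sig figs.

8.49 Ω

X_C = 1/(ωC) = 6.38 Ω
Z = 5.61 − j6.38 Ω
|Z| = √(5.61² + 6.38²) = 8.49 Ω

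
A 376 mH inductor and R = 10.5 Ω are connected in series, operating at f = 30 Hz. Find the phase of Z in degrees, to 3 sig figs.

ω = 2πf = 188.5 rad/s
X_L = ωL = 70.9 Ω
Z = 10.5 + j70.9 Ω
|Z| = √(10.5² + 70.9²) = 71.6 Ω
∠Z = arctan(70.9/10.5) = 81.6°

81.6°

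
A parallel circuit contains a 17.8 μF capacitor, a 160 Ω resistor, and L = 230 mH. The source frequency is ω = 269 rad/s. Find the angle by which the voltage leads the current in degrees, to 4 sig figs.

X_L = ωL = 61.87 Ω
X_C = 1/(ωC) = 208.8 Ω
Parallel: admittances add. Y = 1/R + 1/(jωL) + jωC
Y = (0.006250 − j0.01137) S
|Y| = 0.01298 S → |Z| = 1/|Y| = 77.05 Ω, ∠Z = −∠Y = 61.21°

61.21°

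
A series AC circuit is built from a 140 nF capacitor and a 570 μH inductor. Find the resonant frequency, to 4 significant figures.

ω₀ = 1/√(LC) = 1/√(0.00057 × 1.4e-07) = 111900 rad/s
f₀ = ω₀/(2π) = 17.82 kHz

17.82 kHz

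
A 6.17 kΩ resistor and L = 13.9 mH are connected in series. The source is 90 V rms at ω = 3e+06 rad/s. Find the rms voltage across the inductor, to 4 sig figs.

X_L = ωL = 41700 Ω
Z = 6170 + j41700 Ω
|Z| = √(6170² + 41700²) = 42150 Ω
I = V/|Z| = 2.135 mA
V_L = I·|Z_L| = 0.002135 × 41700 = 89.03 V

89.03 V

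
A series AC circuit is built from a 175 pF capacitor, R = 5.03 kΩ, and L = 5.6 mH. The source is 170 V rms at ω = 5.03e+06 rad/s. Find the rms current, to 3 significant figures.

X_L = ωL = 28200 Ω
X_C = 1/(ωC) = 1140 Ω
Net reactance X = X_L − X_C = 27000 Ω
Z = 5030 + j27000 Ω
|Z| = √(5030² + 27000²) = 27500 Ω
I = V/|Z| = 170/27500 = 6.18 mA

6.18 mA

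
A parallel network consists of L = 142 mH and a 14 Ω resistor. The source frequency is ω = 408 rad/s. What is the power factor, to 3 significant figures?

0.972

X_L = ωL = 57.9 Ω
Parallel: admittances add. Y = 1/R + 1/(jωL)
Y = (0.0714 − j0.0173) S
|Y| = 0.0735 S → |Z| = 1/|Y| = 13.6 Ω, ∠Z = −∠Y = 13.6°
cos φ = cos(13.6°) = 0.972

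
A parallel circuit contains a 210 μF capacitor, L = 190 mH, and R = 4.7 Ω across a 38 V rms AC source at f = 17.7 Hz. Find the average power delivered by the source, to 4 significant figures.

ω = 2πf = 111.2 rad/s
X_L = ωL = 21.13 Ω
X_C = 1/(ωC) = 42.82 Ω
Parallel: admittances add. Y = 1/R + 1/(jωL) + jωC
Y = (0.2128 − j0.02397) S
|Y| = 0.2141 S → |Z| = 1/|Y| = 4.670 Ω, ∠Z = −∠Y = 6.428°
I = V/|Z| = 8.136 A
P = VI cos φ = 38 × 8.136 × cos(6.428°) = 307.2 W

307.2 W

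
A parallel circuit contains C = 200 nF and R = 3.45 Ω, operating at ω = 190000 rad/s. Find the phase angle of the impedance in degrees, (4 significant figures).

-7.469°

X_C = 1/(ωC) = 26.32 Ω
Parallel: admittances add. Y = 1/R + jωC
Y = (0.2899 + j0.03800) S
|Y| = 0.2923 S → |Z| = 1/|Y| = 3.421 Ω, ∠Z = −∠Y = -7.469°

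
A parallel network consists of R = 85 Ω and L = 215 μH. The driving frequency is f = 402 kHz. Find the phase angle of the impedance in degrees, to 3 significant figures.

ω = 2πf = 2.526e+06 rad/s
X_L = ωL = 543 Ω
Parallel: admittances add. Y = 1/R + 1/(jωL)
Y = (0.0118 − j0.00184) S
|Y| = 0.0119 S → |Z| = 1/|Y| = 84.0 Ω, ∠Z = −∠Y = 8.90°

8.90°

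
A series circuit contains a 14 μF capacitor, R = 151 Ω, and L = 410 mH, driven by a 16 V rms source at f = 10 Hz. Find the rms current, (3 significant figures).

14.3 mA

ω = 2πf = 62.83 rad/s
X_L = ωL = 25.8 Ω
X_C = 1/(ωC) = 1140 Ω
Net reactance X = X_L − X_C = -1110 Ω
Z = 151 − j1110 Ω
|Z| = √(151² + 1110²) = 1120 Ω
I = V/|Z| = 16/1120 = 14.3 mA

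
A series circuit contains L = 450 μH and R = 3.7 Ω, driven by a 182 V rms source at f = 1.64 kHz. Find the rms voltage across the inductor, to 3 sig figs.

142 V

ω = 2πf = 10300 rad/s
X_L = ωL = 4.64 Ω
Z = 3.70 + j4.64 Ω
|Z| = √(3.70² + 4.64²) = 5.93 Ω
I = V/|Z| = 30.7 A
V_L = I·|Z_L| = 30.7 × 4.64 = 142 V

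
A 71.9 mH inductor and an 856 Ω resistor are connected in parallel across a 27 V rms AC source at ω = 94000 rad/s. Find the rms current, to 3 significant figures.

31.8 mA

X_L = ωL = 6760 Ω
Parallel: admittances add. Y = 1/R + 1/(jωL)
Y = (0.00117 − j0.000148) S
|Y| = 0.00118 S → |Z| = 1/|Y| = 849 Ω, ∠Z = −∠Y = 7.22°
I = V/|Z| = 27/849 = 31.8 mA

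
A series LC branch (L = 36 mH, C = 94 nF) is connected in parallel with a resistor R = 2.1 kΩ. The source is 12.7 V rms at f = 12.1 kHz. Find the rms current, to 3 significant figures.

7.78 mA

ω = 2πf = 76030 rad/s
X_L = ωL = 2740 Ω
X_C = 1/(ωC) = 140 Ω
Branch 1: Z₁ = R = 2100 Ω
Branch 2 (series LC): Z₂ = j(X_L − X_C) = j2600 Ω
Parallel: Z = Z₁Z₂/(Z₁+Z₂), |Z| = 1630 Ω, ∠Z = 39.0°
I = V/|Z| = 12.7/1630 = 7.78 mA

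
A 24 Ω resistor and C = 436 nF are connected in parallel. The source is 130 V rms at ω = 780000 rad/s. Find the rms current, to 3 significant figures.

44.5 A

X_C = 1/(ωC) = 2.94 Ω
Parallel: admittances add. Y = 1/R + jωC
Y = (0.0417 + j0.340) S
|Y| = 0.343 S → |Z| = 1/|Y| = 2.92 Ω, ∠Z = −∠Y = -83.0°
I = V/|Z| = 130/2.92 = 44.5 A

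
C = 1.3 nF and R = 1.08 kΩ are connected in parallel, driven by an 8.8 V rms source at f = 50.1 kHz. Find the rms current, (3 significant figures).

ω = 2πf = 314800 rad/s
X_C = 1/(ωC) = 2440 Ω
Parallel: admittances add. Y = 1/R + jωC
Y = (0.000926 + j0.000409) S
|Y| = 0.00101 S → |Z| = 1/|Y| = 988 Ω, ∠Z = −∠Y = -23.8°
I = V/|Z| = 8.8/988 = 8.91 mA

8.91 mA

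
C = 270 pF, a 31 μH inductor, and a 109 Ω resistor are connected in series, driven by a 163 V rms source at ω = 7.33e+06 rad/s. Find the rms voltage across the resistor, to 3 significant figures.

X_L = ωL = 227 Ω
X_C = 1/(ωC) = 505 Ω
Net reactance X = X_L − X_C = -278 Ω
Z = 109 − j278 Ω
|Z| = √(109² + 278²) = 299 Ω
I = V/|Z| = 546 mA
V_R = I·|Z_R| = 0.546 × 109 = 59.5 V

59.5 V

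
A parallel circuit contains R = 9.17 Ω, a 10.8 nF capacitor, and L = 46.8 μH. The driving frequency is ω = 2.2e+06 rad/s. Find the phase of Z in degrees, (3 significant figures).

-7.34°

X_L = ωL = 103 Ω
X_C = 1/(ωC) = 42.1 Ω
Parallel: admittances add. Y = 1/R + 1/(jωL) + jωC
Y = (0.109 + j0.0140) S
|Y| = 0.110 S → |Z| = 1/|Y| = 9.09 Ω, ∠Z = −∠Y = -7.34°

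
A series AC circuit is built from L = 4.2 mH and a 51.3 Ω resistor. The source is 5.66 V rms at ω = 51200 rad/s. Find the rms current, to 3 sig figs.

X_L = ωL = 215 Ω
Z = 51.3 + j215 Ω
|Z| = √(51.3² + 215²) = 221 Ω
I = V/|Z| = 5.66/221 = 25.6 mA

25.6 mA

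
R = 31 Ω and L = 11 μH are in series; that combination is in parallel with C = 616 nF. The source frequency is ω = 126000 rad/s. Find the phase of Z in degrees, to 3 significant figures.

-67.1°

X_L = ωL = 1.39 Ω
X_C = 1/(ωC) = 12.9 Ω
Branch 1 (R+jX_L): Z₁ = 31.0 + j1.39 Ω, |Z₁| = 31.0 Ω
Branch 2 (−jX_C): Z₂ = −j12.9 Ω
Parallel: Z = Z₁Z₂/(Z₁+Z₂), |Z| = 12.1 Ω, ∠Z = -67.1°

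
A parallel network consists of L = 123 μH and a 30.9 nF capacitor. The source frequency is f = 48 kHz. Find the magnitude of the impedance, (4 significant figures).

ω = 2πf = 301600 rad/s
X_L = ωL = 37.10 Ω
X_C = 1/(ωC) = 107.3 Ω
Parallel: admittances add. Y = 1/(jωL) + jωC
Y = (0 − j0.01764) S
|Y| = 0.01764 S → |Z| = 1/|Y| = 56.70 Ω, ∠Z = −∠Y = 90.00°

56.70 Ω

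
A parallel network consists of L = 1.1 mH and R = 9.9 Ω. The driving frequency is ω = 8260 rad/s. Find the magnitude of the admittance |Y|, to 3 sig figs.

X_L = ωL = 9.09 Ω
Parallel: admittances add. Y = 1/R + 1/(jωL)
Y = (0.101 − j0.110) S
|Y| = 0.149 S → |Z| = 1/|Y| = 6.69 Ω, ∠Z = −∠Y = 47.5°

149 mS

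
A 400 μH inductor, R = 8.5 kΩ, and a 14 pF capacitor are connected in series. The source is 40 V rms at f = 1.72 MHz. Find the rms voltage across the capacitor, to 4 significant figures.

ω = 2πf = 1.081e+07 rad/s
X_L = ωL = 4323 Ω
X_C = 1/(ωC) = 6609 Ω
Net reactance X = X_L − X_C = -2287 Ω
Z = 8500 − j2287 Ω
|Z| = √(8500² + 2287²) = 8802 Ω
I = V/|Z| = 4.544 mA
V_C = I·|Z_C| = 0.004544 × 6609 = 30.04 V

30.04 V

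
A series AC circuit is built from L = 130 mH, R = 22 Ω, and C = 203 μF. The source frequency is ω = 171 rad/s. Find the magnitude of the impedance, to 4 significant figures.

22.96 Ω

X_L = ωL = 22.23 Ω
X_C = 1/(ωC) = 28.81 Ω
Net reactance X = X_L − X_C = -6.578 Ω
Z = 22.00 − j6.578 Ω
|Z| = √(22.00² + 6.578²) = 22.96 Ω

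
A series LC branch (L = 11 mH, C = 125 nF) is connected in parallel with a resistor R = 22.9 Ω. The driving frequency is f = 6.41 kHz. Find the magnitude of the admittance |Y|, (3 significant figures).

ω = 2πf = 40280 rad/s
X_L = ωL = 443 Ω
X_C = 1/(ωC) = 199 Ω
Branch 1: Z₁ = R = 22.9 Ω
Branch 2 (series LC): Z₂ = j(X_L − X_C) = j244 Ω
Parallel: Z = Z₁Z₂/(Z₁+Z₂), |Z| = 22.8 Ω, ∠Z = 5.35°
|Y| = 1/|Z| = 43.9 mS

43.9 mS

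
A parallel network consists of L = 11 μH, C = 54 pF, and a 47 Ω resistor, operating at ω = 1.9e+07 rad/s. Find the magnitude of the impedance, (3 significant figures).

X_L = ωL = 209 Ω
X_C = 1/(ωC) = 975 Ω
Parallel: admittances add. Y = 1/R + 1/(jωL) + jωC
Y = (0.0213 − j0.00376) S
|Y| = 0.0216 S → |Z| = 1/|Y| = 46.3 Ω, ∠Z = −∠Y = 10.0°

46.3 Ω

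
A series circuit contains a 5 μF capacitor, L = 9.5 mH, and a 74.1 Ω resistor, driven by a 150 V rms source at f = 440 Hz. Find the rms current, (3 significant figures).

1.72 A

ω = 2πf = 2765 rad/s
X_L = ωL = 26.3 Ω
X_C = 1/(ωC) = 72.3 Ω
Net reactance X = X_L − X_C = -46.1 Ω
Z = 74.1 − j46.1 Ω
|Z| = √(74.1² + 46.1²) = 87.3 Ω
I = V/|Z| = 150/87.3 = 1.72 A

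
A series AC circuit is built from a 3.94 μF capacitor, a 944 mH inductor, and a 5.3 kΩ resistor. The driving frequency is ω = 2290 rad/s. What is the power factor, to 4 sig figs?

X_L = ωL = 2162 Ω
X_C = 1/(ωC) = 110.8 Ω
Net reactance X = X_L − X_C = 2051 Ω
Z = 5300 + j2051 Ω
|Z| = √(5300² + 2051²) = 5683 Ω
∠Z = arctan(2051/5300) = 21.15°
cos φ = cos(21.15°) = 0.9326

0.9326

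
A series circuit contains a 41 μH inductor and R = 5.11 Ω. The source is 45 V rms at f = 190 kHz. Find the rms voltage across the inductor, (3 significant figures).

ω = 2πf = 1.194e+06 rad/s
X_L = ωL = 48.9 Ω
Z = 5.11 + j48.9 Ω
|Z| = √(5.11² + 48.9²) = 49.2 Ω
I = V/|Z| = 914 mA
V_L = I·|Z_L| = 0.914 × 48.9 = 44.8 V

44.8 V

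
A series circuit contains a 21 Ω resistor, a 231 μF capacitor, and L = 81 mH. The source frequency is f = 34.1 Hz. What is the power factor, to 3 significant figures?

0.991

ω = 2πf = 214.3 rad/s
X_L = ωL = 17.4 Ω
X_C = 1/(ωC) = 20.2 Ω
Net reactance X = X_L − X_C = -2.85 Ω
Z = 21.0 − j2.85 Ω
|Z| = √(21.0² + 2.85²) = 21.2 Ω
∠Z = arctan(-2.85/21.0) = -7.73°
cos φ = cos(-7.73°) = 0.991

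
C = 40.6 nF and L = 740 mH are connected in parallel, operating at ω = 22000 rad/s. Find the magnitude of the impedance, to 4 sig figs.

X_L = ωL = 16280 Ω
X_C = 1/(ωC) = 1120 Ω
Parallel: admittances add. Y = 1/(jωL) + jωC
Y = (0 + j0.0008318) S
|Y| = 0.0008318 S → |Z| = 1/|Y| = 1202 Ω, ∠Z = −∠Y = -90.00°

1202 Ω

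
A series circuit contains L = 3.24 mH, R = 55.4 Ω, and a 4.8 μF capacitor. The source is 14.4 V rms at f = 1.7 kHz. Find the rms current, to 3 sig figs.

251 mA

ω = 2πf = 10680 rad/s
X_L = ωL = 34.6 Ω
X_C = 1/(ωC) = 19.5 Ω
Net reactance X = X_L − X_C = 15.1 Ω
Z = 55.4 + j15.1 Ω
|Z| = √(55.4² + 15.1²) = 57.4 Ω
I = V/|Z| = 14.4/57.4 = 251 mA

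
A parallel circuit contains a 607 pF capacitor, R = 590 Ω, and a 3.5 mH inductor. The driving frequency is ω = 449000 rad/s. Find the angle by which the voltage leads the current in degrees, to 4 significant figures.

12.11°

X_L = ωL = 1572 Ω
X_C = 1/(ωC) = 3669 Ω
Parallel: admittances add. Y = 1/R + 1/(jωL) + jωC
Y = (0.001695 − j0.0003638) S
|Y| = 0.001734 S → |Z| = 1/|Y| = 576.9 Ω, ∠Z = −∠Y = 12.11°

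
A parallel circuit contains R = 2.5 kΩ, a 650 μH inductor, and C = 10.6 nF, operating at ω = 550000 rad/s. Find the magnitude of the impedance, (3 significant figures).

X_L = ωL = 358 Ω
X_C = 1/(ωC) = 172 Ω
Parallel: admittances add. Y = 1/R + 1/(jωL) + jωC
Y = (0.000400 + j0.00303) S
|Y| = 0.00306 S → |Z| = 1/|Y| = 327 Ω, ∠Z = −∠Y = -82.5°

327 Ω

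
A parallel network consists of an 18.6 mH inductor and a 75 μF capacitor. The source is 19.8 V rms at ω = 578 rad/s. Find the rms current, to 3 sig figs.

X_L = ωL = 10.8 Ω
X_C = 1/(ωC) = 23.1 Ω
Parallel: admittances add. Y = 1/(jωL) + jωC
Y = (0 − j0.0497) S
|Y| = 0.0497 S → |Z| = 1/|Y| = 20.1 Ω, ∠Z = −∠Y = 90.0°
I = V/|Z| = 19.8/20.1 = 983 mA

983 mA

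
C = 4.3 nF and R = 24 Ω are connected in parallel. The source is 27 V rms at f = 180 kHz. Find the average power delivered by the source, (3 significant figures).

30.4 W

ω = 2πf = 1.131e+06 rad/s
X_C = 1/(ωC) = 206 Ω
Parallel: admittances add. Y = 1/R + jωC
Y = (0.0417 + j0.00486) S
|Y| = 0.0419 S → |Z| = 1/|Y| = 23.8 Ω, ∠Z = −∠Y = -6.66°
I = V/|Z| = 1.13 A
P = VI cos φ = 27 × 1.13 × cos(-6.66°) = 30.4 W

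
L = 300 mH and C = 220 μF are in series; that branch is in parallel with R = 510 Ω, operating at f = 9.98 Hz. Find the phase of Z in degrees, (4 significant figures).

ω = 2πf = 62.71 rad/s
X_L = ωL = 18.81 Ω
X_C = 1/(ωC) = 72.49 Ω
Branch 1: Z₁ = R = 510.0 Ω
Branch 2 (series LC): Z₂ = j(X_L − X_C) = −j53.68 Ω
Parallel: Z = Z₁Z₂/(Z₁+Z₂), |Z| = 53.38 Ω, ∠Z = -83.99°

-83.99°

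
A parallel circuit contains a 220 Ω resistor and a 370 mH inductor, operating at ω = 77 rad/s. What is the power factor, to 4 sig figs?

0.1284

X_L = ωL = 28.49 Ω
Parallel: admittances add. Y = 1/R + 1/(jωL)
Y = (0.004545 − j0.03510) S
|Y| = 0.03539 S → |Z| = 1/|Y| = 28.25 Ω, ∠Z = −∠Y = 82.62°
cos φ = cos(82.62°) = 0.1284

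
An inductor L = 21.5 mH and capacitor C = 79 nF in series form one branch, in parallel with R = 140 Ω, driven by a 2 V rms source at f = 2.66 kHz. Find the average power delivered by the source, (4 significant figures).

28.57 mW

ω = 2πf = 16710 rad/s
X_L = ωL = 359.3 Ω
X_C = 1/(ωC) = 757.4 Ω
Branch 1: Z₁ = R = 140.0 Ω
Branch 2 (series LC): Z₂ = j(X_L − X_C) = −j398.0 Ω
Parallel: Z = Z₁Z₂/(Z₁+Z₂), |Z| = 132.1 Ω, ∠Z = -19.38°
I = V/|Z| = 15.14 mA
P = VI cos φ = 2 × 0.01514 × cos(-19.38°) = 28.57 mW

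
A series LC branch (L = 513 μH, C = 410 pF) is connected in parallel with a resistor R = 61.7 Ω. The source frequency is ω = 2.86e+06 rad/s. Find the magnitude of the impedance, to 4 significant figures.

61.39 Ω

X_L = ωL = 1467 Ω
X_C = 1/(ωC) = 852.8 Ω
Branch 1: Z₁ = R = 61.70 Ω
Branch 2 (series LC): Z₂ = j(X_L − X_C) = j614.4 Ω
Parallel: Z = Z₁Z₂/(Z₁+Z₂), |Z| = 61.39 Ω, ∠Z = 5.735°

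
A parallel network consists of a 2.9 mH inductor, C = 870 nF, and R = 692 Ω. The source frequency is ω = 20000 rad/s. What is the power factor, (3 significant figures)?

X_L = ωL = 58.0 Ω
X_C = 1/(ωC) = 57.5 Ω
Parallel: admittances add. Y = 1/R + 1/(jωL) + jωC
Y = (0.00145 + j0.000159) S
|Y| = 0.00145 S → |Z| = 1/|Y| = 688 Ω, ∠Z = −∠Y = -6.26°
cos φ = cos(-6.26°) = 0.994

0.994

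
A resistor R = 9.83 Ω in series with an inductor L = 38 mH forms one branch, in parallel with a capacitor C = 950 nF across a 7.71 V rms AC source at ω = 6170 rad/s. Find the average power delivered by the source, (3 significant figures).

X_L = ωL = 234 Ω
X_C = 1/(ωC) = 171 Ω
Branch 1 (R+jX_L): Z₁ = 9.83 + j234 Ω, |Z₁| = 235 Ω
Branch 2 (−jX_C): Z₂ = −j171 Ω
Parallel: Z = Z₁Z₂/(Z₁+Z₂), |Z| = 620 Ω, ∠Z = -83.6°
I = V/|Z| = 12.4 mA
P = VI cos φ = 7.71 × 0.0124 × cos(-83.6°) = 10.6 mW

10.6 mW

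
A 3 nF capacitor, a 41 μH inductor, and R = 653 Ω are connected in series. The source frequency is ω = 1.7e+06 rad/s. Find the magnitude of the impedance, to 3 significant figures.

X_L = ωL = 69.7 Ω
X_C = 1/(ωC) = 196 Ω
Net reactance X = X_L − X_C = -126 Ω
Z = 653 − j126 Ω
|Z| = √(653² + 126²) = 665 Ω

665 Ω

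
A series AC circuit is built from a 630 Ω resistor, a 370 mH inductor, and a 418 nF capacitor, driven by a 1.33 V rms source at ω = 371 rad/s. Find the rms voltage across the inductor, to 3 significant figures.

0.0288 V

X_L = ωL = 137 Ω
X_C = 1/(ωC) = 6450 Ω
Net reactance X = X_L − X_C = -6310 Ω
Z = 630 − j6310 Ω
|Z| = √(630² + 6310²) = 6340 Ω
I = V/|Z| = 210 μA
V_L = I·|Z_L| = 0.000210 × 137 = 0.0288 V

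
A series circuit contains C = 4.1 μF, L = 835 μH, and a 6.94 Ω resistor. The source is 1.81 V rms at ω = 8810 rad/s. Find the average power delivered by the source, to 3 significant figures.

X_L = ωL = 7.36 Ω
X_C = 1/(ωC) = 27.7 Ω
Net reactance X = X_L − X_C = -20.3 Ω
Z = 6.94 − j20.3 Ω
|Z| = √(6.94² + 20.3²) = 21.5 Ω
∠Z = arctan(-20.3/6.94) = -71.2°
I = V/|Z| = 84.3 mA
P = VI cos φ = 1.81 × 0.0843 × cos(-71.2°) = 49.3 mW

49.3 mW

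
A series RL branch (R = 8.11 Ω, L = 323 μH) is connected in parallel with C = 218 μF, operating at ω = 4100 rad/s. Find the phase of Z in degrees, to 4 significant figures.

-82.18°

X_L = ωL = 1.324 Ω
X_C = 1/(ωC) = 1.119 Ω
Branch 1 (R+jX_L): Z₁ = 8.110 + j1.324 Ω, |Z₁| = 8.217 Ω
Branch 2 (−jX_C): Z₂ = −j1.119 Ω
Parallel: Z = Z₁Z₂/(Z₁+Z₂), |Z| = 1.133 Ω, ∠Z = -82.18°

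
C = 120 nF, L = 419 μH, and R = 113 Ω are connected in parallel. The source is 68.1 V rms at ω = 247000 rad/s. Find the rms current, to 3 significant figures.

1.49 A

X_L = ωL = 103 Ω
X_C = 1/(ωC) = 33.7 Ω
Parallel: admittances add. Y = 1/R + 1/(jωL) + jωC
Y = (0.00885 + j0.0200) S
|Y| = 0.0218 S → |Z| = 1/|Y| = 45.8 Ω, ∠Z = −∠Y = -66.1°
I = V/|Z| = 68.1/45.8 = 1.49 A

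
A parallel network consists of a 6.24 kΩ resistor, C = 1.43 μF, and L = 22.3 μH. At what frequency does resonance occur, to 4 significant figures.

28.18 kHz

ω₀ = 1/√(LC) = 1/√(2.23e-05 × 1.43e-06) = 177100 rad/s
f₀ = ω₀/(2π) = 28.18 kHz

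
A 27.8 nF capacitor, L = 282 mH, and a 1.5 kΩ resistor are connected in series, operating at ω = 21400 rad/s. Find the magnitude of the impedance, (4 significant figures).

4605 Ω

X_L = ωL = 6035 Ω
X_C = 1/(ωC) = 1681 Ω
Net reactance X = X_L − X_C = 4354 Ω
Z = 1500 + j4354 Ω
|Z| = √(1500² + 4354²) = 4605 Ω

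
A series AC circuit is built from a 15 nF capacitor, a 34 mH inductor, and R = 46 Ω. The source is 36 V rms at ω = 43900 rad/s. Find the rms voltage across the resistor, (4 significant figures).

X_L = ωL = 1493 Ω
X_C = 1/(ωC) = 1519 Ω
Net reactance X = X_L − X_C = -26.00 Ω
Z = 46.00 − j26.00 Ω
|Z| = √(46.00² + 26.00²) = 52.84 Ω
I = V/|Z| = 681.3 mA
V_R = I·|Z_R| = 0.6813 × 46.00 = 31.34 V

31.34 V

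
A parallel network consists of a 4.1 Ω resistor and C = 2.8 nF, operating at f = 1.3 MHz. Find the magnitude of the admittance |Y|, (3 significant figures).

245 mS

ω = 2πf = 8.168e+06 rad/s
X_C = 1/(ωC) = 43.7 Ω
Parallel: admittances add. Y = 1/R + jωC
Y = (0.244 + j0.0229) S
|Y| = 0.245 S → |Z| = 1/|Y| = 4.08 Ω, ∠Z = −∠Y = -5.36°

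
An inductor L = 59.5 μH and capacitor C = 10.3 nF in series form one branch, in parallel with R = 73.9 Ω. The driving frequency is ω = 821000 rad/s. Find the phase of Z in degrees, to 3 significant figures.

X_L = ωL = 48.8 Ω
X_C = 1/(ωC) = 118 Ω
Branch 1: Z₁ = R = 73.9 Ω
Branch 2 (series LC): Z₂ = j(X_L − X_C) = −j69.4 Ω
Parallel: Z = Z₁Z₂/(Z₁+Z₂), |Z| = 50.6 Ω, ∠Z = -46.8°

-46.8°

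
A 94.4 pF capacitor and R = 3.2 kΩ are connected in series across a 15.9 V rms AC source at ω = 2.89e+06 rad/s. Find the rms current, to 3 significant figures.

3.27 mA

X_C = 1/(ωC) = 3670 Ω
Z = 3200 − j3670 Ω
|Z| = √(3200² + 3670²) = 4870 Ω
I = V/|Z| = 15.9/4870 = 3.27 mA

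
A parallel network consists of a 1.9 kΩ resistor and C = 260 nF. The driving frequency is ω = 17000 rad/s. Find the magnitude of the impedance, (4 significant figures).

224.7 Ω

X_C = 1/(ωC) = 226.2 Ω
Parallel: admittances add. Y = 1/R + jωC
Y = (0.0005263 + j0.004420) S
|Y| = 0.004451 S → |Z| = 1/|Y| = 224.7 Ω, ∠Z = −∠Y = -83.21°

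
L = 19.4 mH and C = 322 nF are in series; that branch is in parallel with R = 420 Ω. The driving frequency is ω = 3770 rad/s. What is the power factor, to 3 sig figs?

0.873

X_L = ωL = 73.1 Ω
X_C = 1/(ωC) = 824 Ω
Branch 1: Z₁ = R = 420 Ω
Branch 2 (series LC): Z₂ = j(X_L − X_C) = −j751 Ω
Parallel: Z = Z₁Z₂/(Z₁+Z₂), |Z| = 367 Ω, ∠Z = -29.2°
cos φ = cos(-29.2°) = 0.873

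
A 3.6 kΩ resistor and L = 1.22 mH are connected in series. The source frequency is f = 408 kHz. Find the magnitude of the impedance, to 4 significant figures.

4769 Ω

ω = 2πf = 2.564e+06 rad/s
X_L = ωL = 3128 Ω
Z = 3600 + j3128 Ω
|Z| = √(3600² + 3128²) = 4769 Ω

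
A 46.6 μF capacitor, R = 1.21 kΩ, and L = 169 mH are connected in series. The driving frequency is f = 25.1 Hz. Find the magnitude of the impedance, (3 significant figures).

ω = 2πf = 157.7 rad/s
X_L = ωL = 26.7 Ω
X_C = 1/(ωC) = 136 Ω
Net reactance X = X_L − X_C = -109 Ω
Z = 1210 − j109 Ω
|Z| = √(1210² + 109²) = 1210 Ω

1210 Ω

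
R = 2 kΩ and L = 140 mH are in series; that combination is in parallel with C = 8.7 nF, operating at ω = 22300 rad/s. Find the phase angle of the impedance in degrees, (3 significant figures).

12.8°

X_L = ωL = 3120 Ω
X_C = 1/(ωC) = 5150 Ω
Branch 1 (R+jX_L): Z₁ = 2000 + j3120 Ω, |Z₁| = 3710 Ω
Branch 2 (−jX_C): Z₂ = −j5150 Ω
Parallel: Z = Z₁Z₂/(Z₁+Z₂), |Z| = 6700 Ω, ∠Z = 12.8°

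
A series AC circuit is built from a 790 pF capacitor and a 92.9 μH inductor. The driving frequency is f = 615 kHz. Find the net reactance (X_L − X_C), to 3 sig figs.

31.4 Ω

ω = 2πf = 3.864e+06 rad/s
X_L = ωL = 359 Ω
X_C = 1/(ωC) = 328 Ω
X = 359 − 328 = 31.4 Ω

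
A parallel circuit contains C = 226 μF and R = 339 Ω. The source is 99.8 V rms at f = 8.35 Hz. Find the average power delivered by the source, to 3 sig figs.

ω = 2πf = 52.46 rad/s
X_C = 1/(ωC) = 84.3 Ω
Parallel: admittances add. Y = 1/R + jωC
Y = (0.00295 + j0.0119) S
|Y| = 0.0122 S → |Z| = 1/|Y| = 81.8 Ω, ∠Z = −∠Y = -76.0°
I = V/|Z| = 1.22 A
P = VI cos φ = 99.8 × 1.22 × cos(-76.0°) = 29.4 W

29.4 W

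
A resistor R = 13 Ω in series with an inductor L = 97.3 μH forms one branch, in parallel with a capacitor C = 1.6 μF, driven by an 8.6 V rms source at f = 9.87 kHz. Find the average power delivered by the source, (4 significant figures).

ω = 2πf = 62020 rad/s
X_L = ωL = 6.034 Ω
X_C = 1/(ωC) = 10.08 Ω
Branch 1 (R+jX_L): Z₁ = 13.00 + j6.034 Ω, |Z₁| = 14.33 Ω
Branch 2 (−jX_C): Z₂ = −j10.08 Ω
Parallel: Z = Z₁Z₂/(Z₁+Z₂), |Z| = 10.61 Ω, ∠Z = -47.82°
I = V/|Z| = 810.6 mA
P = VI cos φ = 8.6 × 0.8106 × cos(-47.82°) = 4.681 W

4.681 W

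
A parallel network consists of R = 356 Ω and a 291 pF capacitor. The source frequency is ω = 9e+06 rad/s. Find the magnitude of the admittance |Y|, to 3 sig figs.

3.84 mS

X_C = 1/(ωC) = 382 Ω
Parallel: admittances add. Y = 1/R + jωC
Y = (0.00281 + j0.00262) S
|Y| = 0.00384 S → |Z| = 1/|Y| = 260 Ω, ∠Z = −∠Y = -43.0°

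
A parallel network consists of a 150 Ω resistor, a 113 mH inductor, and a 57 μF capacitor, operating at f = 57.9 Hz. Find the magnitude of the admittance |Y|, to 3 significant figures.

ω = 2πf = 363.8 rad/s
X_L = ωL = 41.1 Ω
X_C = 1/(ωC) = 48.2 Ω
Parallel: admittances add. Y = 1/R + 1/(jωL) + jωC
Y = (0.00667 − j0.00359) S
|Y| = 0.00757 S → |Z| = 1/|Y| = 132 Ω, ∠Z = −∠Y = 28.3°

7.57 mS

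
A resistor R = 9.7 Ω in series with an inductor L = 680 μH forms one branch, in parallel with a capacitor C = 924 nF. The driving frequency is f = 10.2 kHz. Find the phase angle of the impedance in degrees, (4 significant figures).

-82.58°

ω = 2πf = 64090 rad/s
X_L = ωL = 43.58 Ω
X_C = 1/(ωC) = 16.89 Ω
Branch 1 (R+jX_L): Z₁ = 9.700 + j43.58 Ω, |Z₁| = 44.65 Ω
Branch 2 (−jX_C): Z₂ = −j16.89 Ω
Parallel: Z = Z₁Z₂/(Z₁+Z₂), |Z| = 26.55 Ω, ∠Z = -82.58°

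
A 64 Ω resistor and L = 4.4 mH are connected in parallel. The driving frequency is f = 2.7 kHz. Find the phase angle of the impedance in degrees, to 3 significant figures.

ω = 2πf = 16960 rad/s
X_L = ωL = 74.6 Ω
Parallel: admittances add. Y = 1/R + 1/(jωL)
Y = (0.0156 − j0.0134) S
|Y| = 0.0206 S → |Z| = 1/|Y| = 48.6 Ω, ∠Z = −∠Y = 40.6°

40.6°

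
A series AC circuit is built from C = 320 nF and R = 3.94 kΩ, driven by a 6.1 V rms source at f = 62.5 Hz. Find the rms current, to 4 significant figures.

687.0 μA

ω = 2πf = 392.7 rad/s
X_C = 1/(ωC) = 7958 Ω
Z = 3940 − j7958 Ω
|Z| = √(3940² + 7958²) = 8880 Ω
I = V/|Z| = 6.1/8880 = 687.0 μA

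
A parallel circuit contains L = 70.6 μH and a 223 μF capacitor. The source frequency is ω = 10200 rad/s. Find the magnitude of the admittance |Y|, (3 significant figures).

886 mS

X_L = ωL = 0.720 Ω
X_C = 1/(ωC) = 0.440 Ω
Parallel: admittances add. Y = 1/(jωL) + jωC
Y = (0 + j0.886) S
|Y| = 0.886 S → |Z| = 1/|Y| = 1.13 Ω, ∠Z = −∠Y = -90.0°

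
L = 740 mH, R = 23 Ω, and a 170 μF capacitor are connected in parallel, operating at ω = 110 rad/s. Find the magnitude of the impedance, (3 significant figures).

22.8 Ω

X_L = ωL = 81.4 Ω
X_C = 1/(ωC) = 53.5 Ω
Parallel: admittances add. Y = 1/R + 1/(jωL) + jωC
Y = (0.0435 + j0.00641) S
|Y| = 0.0439 S → |Z| = 1/|Y| = 22.8 Ω, ∠Z = −∠Y = -8.39°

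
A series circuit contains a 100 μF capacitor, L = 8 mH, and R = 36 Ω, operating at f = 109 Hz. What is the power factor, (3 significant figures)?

0.969

ω = 2πf = 684.9 rad/s
X_L = ωL = 5.48 Ω
X_C = 1/(ωC) = 14.6 Ω
Net reactance X = X_L − X_C = -9.12 Ω
Z = 36.0 − j9.12 Ω
|Z| = √(36.0² + 9.12²) = 37.1 Ω
∠Z = arctan(-9.12/36.0) = -14.2°
cos φ = cos(-14.2°) = 0.969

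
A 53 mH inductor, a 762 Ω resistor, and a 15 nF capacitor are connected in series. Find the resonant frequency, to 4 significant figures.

5.645 kHz

ω₀ = 1/√(LC) = 1/√(0.053 × 1.5e-08) = 35470 rad/s
f₀ = ω₀/(2π) = 5.645 kHz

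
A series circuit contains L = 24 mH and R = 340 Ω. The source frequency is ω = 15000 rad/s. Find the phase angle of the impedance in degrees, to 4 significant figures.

46.64°

X_L = ωL = 360.0 Ω
Z = 340.0 + j360.0 Ω
|Z| = √(340.0² + 360.0²) = 495.2 Ω
∠Z = arctan(360.0/340.0) = 46.64°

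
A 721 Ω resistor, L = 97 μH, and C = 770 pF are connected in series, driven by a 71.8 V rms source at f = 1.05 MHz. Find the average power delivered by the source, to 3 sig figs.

ω = 2πf = 6.597e+06 rad/s
X_L = ωL = 640 Ω
X_C = 1/(ωC) = 197 Ω
Net reactance X = X_L − X_C = 443 Ω
Z = 721 + j443 Ω
|Z| = √(721² + 443²) = 846 Ω
∠Z = arctan(443/721) = 31.6°
I = V/|Z| = 84.8 mA
P = VI cos φ = 71.8 × 0.0848 × cos(31.6°) = 5.19 W

5.19 W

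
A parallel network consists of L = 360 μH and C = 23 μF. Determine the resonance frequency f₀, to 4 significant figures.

ω₀ = 1/√(LC) = 1/√(0.00036 × 2.3e-05) = 10990 rad/s
f₀ = ω₀/(2π) = 1.749 kHz

1.749 kHz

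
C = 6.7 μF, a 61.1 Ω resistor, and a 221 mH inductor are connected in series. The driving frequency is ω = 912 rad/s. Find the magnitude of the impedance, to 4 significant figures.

X_L = ωL = 201.6 Ω
X_C = 1/(ωC) = 163.7 Ω
Net reactance X = X_L − X_C = 37.90 Ω
Z = 61.10 + j37.90 Ω
|Z| = √(61.10² + 37.90²) = 71.90 Ω

71.90 Ω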